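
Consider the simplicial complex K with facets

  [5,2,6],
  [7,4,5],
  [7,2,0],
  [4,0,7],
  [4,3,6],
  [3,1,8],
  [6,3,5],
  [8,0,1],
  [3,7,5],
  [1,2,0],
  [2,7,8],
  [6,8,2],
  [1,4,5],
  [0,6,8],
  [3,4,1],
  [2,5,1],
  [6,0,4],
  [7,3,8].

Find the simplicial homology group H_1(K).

K has 9 vertices, 27 edges, 18 triangles.
rank ∂_1 = 8, rank ∂_2 = 18 ⇒ b_1 = 27 − 8 − 18 = 1; ∂_2 has invariant factor(s) [2] giving torsion. So H_1 = Z × Z/2.

H_1 ≅ Z × Z/2.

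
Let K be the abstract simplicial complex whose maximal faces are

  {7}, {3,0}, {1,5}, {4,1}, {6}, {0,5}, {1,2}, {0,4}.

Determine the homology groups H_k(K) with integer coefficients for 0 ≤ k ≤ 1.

H_0 = Z^3,  H_1 = Z.

K has 8 vertices, 6 edges.
rank ∂_0 = 0, rank ∂_1 = 5 ⇒ b_0 = 8 − 0 − 5 = 3; all invariant factors of ∂_1 are 1 so no torsion. So H_0 = Z^3.
rank ∂_1 = 5, rank ∂_2 = 0 ⇒ b_1 = 6 − 5 − 0 = 1. So H_1 = Z.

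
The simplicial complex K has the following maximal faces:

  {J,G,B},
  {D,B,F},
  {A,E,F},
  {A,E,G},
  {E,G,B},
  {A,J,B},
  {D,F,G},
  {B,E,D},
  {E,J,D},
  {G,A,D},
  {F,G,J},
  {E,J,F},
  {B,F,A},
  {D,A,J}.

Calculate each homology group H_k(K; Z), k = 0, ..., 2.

Fix the vertex order A < B < D < E < F < G < J and write every simplex with vertices in increasing order. Then dim K = 2 and the simplices of K are:

  0-simplices (7): A, B, D, E, F, G, J
  1-simplices (21): AB, AD, AE, AF, AG, AJ, BD, BE, BF, BG, BJ, DE, DF, DG, DJ, EF, EG, EJ, FG, FJ, GJ
  2-simplices (14): ABF, ABJ, ADG, ADJ, AEF, AEG, BDE, BDF, BEG, BGJ, DEJ, DFG, EFJ, FGJ

so the chain groups are C_0 ≅ Z^7, C_1 ≅ Z^21, C_2 ≅ Z^14.

∂_1: C_1 → C_0 maps an edge to its endpoints' difference, ∂[p,q] = q − p. For instance
  ∂AD = D − A.
The resulting 7×21 matrix has rank 6, and its Smith normal form has invariant factors (1,1,1,1,1,1).

∂_2: C_2 → C_1 sends each 2-simplex [p,q,r] to [q,r] − [p,r] + [p,q]. For instance
  ∂BGJ = GJ − BJ + BG,
  ∂BEG = EG − BG + BE.
This gives a 21×14 integer matrix of rank 13; reducing to Smith normal form yields diagonal entries (1,1,1,1,1,1,1,1,1,1,1,1,1).

Computing H_k = (kernel of ∂_k) / (image of ∂_{k+1}):

  H_0: rank C_0 − rank ∂_1 = 7 − 6 = 1, and the invariant factors of ∂_1 are all 1, so H_0 ≅ Z.
  H_1: rank ker ∂_1 − rank ∂_2 = (21 − 6) − 13 = 2, and the invariant factors of ∂_2 are all 1, so H_1 ≅ Z^2.
  H_2: rank ker ∂_2 − rank ∂_3 = (14 − 13) − 0 = 1, and there is no ∂_3, so H_2 ≅ Z.

H_0 ≅ Z,  H_1 ≅ Z^2,  H_2 ≅ Z.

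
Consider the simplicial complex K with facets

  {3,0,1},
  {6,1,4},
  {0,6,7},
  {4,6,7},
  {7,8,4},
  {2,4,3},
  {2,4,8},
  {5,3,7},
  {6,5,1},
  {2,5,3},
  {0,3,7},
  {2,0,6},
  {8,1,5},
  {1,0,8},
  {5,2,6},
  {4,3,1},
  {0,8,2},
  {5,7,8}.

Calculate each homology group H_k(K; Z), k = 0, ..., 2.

K has 9 vertices, 27 edges, 18 triangles.
rank ∂_0 = 0, rank ∂_1 = 8 ⇒ b_0 = 9 − 0 − 8 = 1; all invariant factors of ∂_1 are 1 so no torsion. So H_0 = Z.
rank ∂_1 = 8, rank ∂_2 = 17 ⇒ b_1 = 27 − 8 − 17 = 2; all invariant factors of ∂_2 are 1 so no torsion. So H_1 = Z^2.
rank ∂_2 = 17, rank ∂_3 = 0 ⇒ b_2 = 18 − 17 − 0 = 1. So H_2 = Z.

H_0 ≅ Z,  H_1 ≅ Z^2,  H_2 ≅ Z.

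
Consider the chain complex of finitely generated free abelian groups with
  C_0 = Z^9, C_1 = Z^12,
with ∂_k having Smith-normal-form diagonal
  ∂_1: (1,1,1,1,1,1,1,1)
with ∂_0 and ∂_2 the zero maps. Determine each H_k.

H_0 ≅ Z,  H_1 ≅ Z^4.

H_0: b_0 = 9 − 0 − 8 = 1; torsion from ∂_1 factors > 1: none. So H_0 ≅ Z.
H_1: b_1 = 12 − 8 − 0 = 4; torsion from ∂_2 factors > 1: none. So H_1 ≅ Z^4.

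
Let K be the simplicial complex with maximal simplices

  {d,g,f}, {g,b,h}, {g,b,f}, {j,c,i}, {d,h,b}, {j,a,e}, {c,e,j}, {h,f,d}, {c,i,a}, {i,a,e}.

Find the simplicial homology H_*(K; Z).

Take the total order a < b < c < d < e < f < g < h < i < j on the vertex set. Then K (dimension 2) consists of the simplices:

  0-simplices (10): a, b, c, d, e, f, g, h, i, j
  1-simplices (20): ac, ae, ai, aj, bd, bf, bg, bh, ce, ci, cj, df, dg, dh, ei, ej, fg, fh, gh, ij
  2-simplices (10): aci, aei, aej, bdh, bfg, bgh, cej, cij, dfg, dfh

so the chain groups are C_0 ≅ Z^10, C_1 ≅ Z^20, C_2 ≅ Z^10.

∂_1: C_1 → C_0 sends each edge [p,q] (with p < q) to q − p. For instance
  ∂gh = h − g.
The 10×20 boundary matrix has rank 8 and Smith normal form diag(1,1,1,1,1,1,1,1).

∂_2: C_2 → C_1 sends each 2-simplex [p,q,r] to [q,r] − [p,r] + [p,q]. For instance
  ∂aej = ej − aj + ae,
  ∂dfg = fg − dg + df.
The 20×10 boundary matrix has rank 10 and Smith normal form diag(1,1,1,1,1,1,1,1,1,1).

Reading off H_k = ker ∂_k / im ∂_{k+1}:

  H_0: rank C_0 − rank ∂_1 = 10 − 8 = 2, and the invariant factors of ∂_1 are all 1, so H_0 ≅ Z^2.
  H_1: rank ker ∂_1 − rank ∂_2 = (20 − 8) − 10 = 2, and the invariant factors of ∂_2 are all 1, so H_1 ≅ Z^2.
  H_2: rank ker ∂_2 − rank ∂_3 = (10 − 10) − 0 = 0, and there is no ∂_3, so H_2 ≅ 0.

(K is a triangulation of the disjoint union of the Möbius band and the Möbius band.)

H_0 = Z^2,  H_1 = Z^2,  H_2 = 0.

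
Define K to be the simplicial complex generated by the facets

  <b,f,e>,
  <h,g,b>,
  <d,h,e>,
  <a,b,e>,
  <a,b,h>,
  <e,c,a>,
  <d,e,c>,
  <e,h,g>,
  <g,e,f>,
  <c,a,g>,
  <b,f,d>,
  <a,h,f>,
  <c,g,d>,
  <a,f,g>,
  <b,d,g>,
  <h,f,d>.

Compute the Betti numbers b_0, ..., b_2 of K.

b_0 = 1, b_1 = 2, b_2 = 1.

Take the total order a < b < c < d < e < f < g < h on the vertex set. Then K (dimension 2) consists of the simplices:

  0-simplices (8): a, b, c, d, e, f, g, h
  1-simplices (24): ab, ac, ae, af, ag, ah, bd, be, bf, bg, bh, cd, ce, cg, de, df, dg, dh, ef, eg, eh, fg, fh, gh
  2-simplices (16): abe, abh, ace, acg, afg, afh, bdf, bdg, bef, bgh, cde, cdg, deh, dfh, efg, egh

giving chain groups C_0 ≅ Z^8, C_1 ≅ Z^24, C_2 ≅ Z^16.

The boundary map ∂_1: C_1 → C_0 sends each edge [p,q] (with p < q) to q − p. For instance
  ∂eg = g − e.
As a 8×24 matrix over Z this has rank 7, with invariant factors (1,1,1,1,1,1,1).

Boundary ∂_2: C_2 → C_1 sends each 2-simplex [p,q,r] to [q,r] − [p,r] + [p,q]. For instance
  ∂abh = bh − ah + ab,
  ∂deh = eh − dh + de.
As a 24×16 matrix over Z this has rank 15, with invariant factors (1,1,1,1,1,1,1,1,1,1,1,1,1,1,1).

Now H_k = ker ∂_k / im ∂_{k+1}, so:

  H_0: rank C_0 − rank ∂_1 = 8 − 7 = 1, and the invariant factors of ∂_1 are all 1, so H_0 ≅ Z.
  H_1: rank ker ∂_1 − rank ∂_2 = (24 − 7) − 15 = 2, and the invariant factors of ∂_2 are all 1, so H_1 ≅ Z^2.
  H_2: rank ker ∂_2 − rank ∂_3 = (16 − 15) − 0 = 1, and there is no ∂_3, so H_2 ≅ Z.

Hence the Betti numbers are b_0 = 1, b_1 = 2, b_2 = 1.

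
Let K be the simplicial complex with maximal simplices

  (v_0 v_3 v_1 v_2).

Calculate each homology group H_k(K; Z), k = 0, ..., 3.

H_0 ≅ Z,  H_1 = 0,  H_2 = 0,  H_3 = 0.

Order the vertices as v_0 < v_1 < v_2 < v_3. Listing each simplex with vertices in this order, K has dimension 3 with simplices:

  0-simplices (4): [v_0], [v_1], [v_2], [v_3]
  1-simplices (6): [v_0,v_1], [v_0,v_2], [v_0,v_3], [v_1,v_2], [v_1,v_3], [v_2,v_3]
  2-simplices (4): [v_0,v_1,v_2], [v_0,v_1,v_3], [v_0,v_2,v_3], [v_1,v_2,v_3]
  3-simplices (1): [v_0,v_1,v_2,v_3]

Hence C_0 ≅ Z^4, C_1 ≅ Z^6, C_2 ≅ Z^4, C_3 ≅ Z^1.

∂_1: C_1 → C_0 is given by ∂[p,q] = [q] − [p]. For instance
  ∂[v_2,v_3] = [v_3] − [v_2].
The 4×6 boundary matrix has rank 3 and Smith normal form diag(1,1,1).

Boundary ∂_2: C_2 → C_1 maps a triangle to the signed sum of its edges. For instance
  ∂[v_0,v_1,v_2] = [v_1,v_2] − [v_0,v_2] + [v_0,v_1],
  ∂[v_0,v_2,v_3] = [v_2,v_3] − [v_0,v_3] + [v_0,v_2].
This gives a 6×4 integer matrix of rank 3; reducing to Smith normal form yields diagonal entries (1,1,1).

Boundary ∂_3: C_3 → C_2 sends each 3-simplex σ to the alternating sum Σ_i (−1)^i (σ with its i-th vertex removed). For instance
  ∂[v_0,v_1,v_2,v_3] = [v_1,v_2,v_3] − [v_0,v_2,v_3] + [v_0,v_1,v_3] − [v_0,v_1,v_2].
The 4×1 boundary matrix has rank 1 and Smith normal form diag(1).

Reading off H_k = ker ∂_k / im ∂_{k+1}:

  H_0: rank C_0 − rank ∂_1 = 4 − 3 = 1, and the invariant factors of ∂_1 are all 1, so H_0 = Z.
  H_1: rank ker ∂_1 − rank ∂_2 = (6 − 3) − 3 = 0, and the invariant factors of ∂_2 are all 1, so H_1 = 0.
  H_2: rank ker ∂_2 − rank ∂_3 = (4 − 3) − 1 = 0, and the invariant factors of ∂_3 are all 1, so H_2 = 0.
  H_3: rank ker ∂_3 − rank ∂_4 = (1 − 1) − 0 = 0, and there is no ∂_4, so H_3 = 0.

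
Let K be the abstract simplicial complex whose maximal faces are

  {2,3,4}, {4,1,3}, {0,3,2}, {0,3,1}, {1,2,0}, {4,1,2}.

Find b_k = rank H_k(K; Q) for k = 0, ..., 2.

b_0 = 1, b_1 = 0, b_2 = 1.

We work with the vertex ordering 0 < 1 < 2 < 3 < 4. The simplices of K, each written with vertices in increasing order, are:

  0-simplices (5): [0], [1], [2], [3], [4]
  1-simplices (9): [0,1], [0,2], [0,3], [1,2], [1,3], [1,4], [2,3], [2,4], [3,4]
  2-simplices (6): [0,1,2], [0,1,3], [0,2,3], [1,2,4], [1,3,4], [2,3,4]

Hence C_0 ≅ Z^5, C_1 ≅ Z^9, C_2 ≅ Z^6.

The boundary map ∂_1: C_1 → C_0 sends each edge [p,q] (with p < q) to q − p. For instance
  ∂[2,3] = [3] − [2].
The resulting 5×9 matrix has rank 4, and its Smith normal form has invariant factors (1,1,1,1).

∂_2: C_2 → C_1 acts by ∂[p,q,r] = [q,r] − [p,r] + [p,q]. For instance
  ∂[1,3,4] = [3,4] − [1,4] + [1,3],
  ∂[2,3,4] = [3,4] − [2,4] + [2,3].
The resulting 9×6 matrix has rank 5, and its Smith normal form has invariant factors (1,1,1,1,1).

Computing H_k = (kernel of ∂_k) / (image of ∂_{k+1}):

  H_0: rank C_0 − rank ∂_1 = 5 − 4 = 1, and the invariant factors of ∂_1 are all 1, so H_0 = Z.
  H_1: rank ker ∂_1 − rank ∂_2 = (9 − 4) − 5 = 0, and the invariant factors of ∂_2 are all 1, so H_1 = 0.
  H_2: rank ker ∂_2 − rank ∂_3 = (6 − 5) − 0 = 1, and there is no ∂_3, so H_2 = Z.

(K is a triangulation of the 2-sphere S^2.)

Hence the Betti numbers are b_0 = 1, b_1 = 0, b_2 = 1.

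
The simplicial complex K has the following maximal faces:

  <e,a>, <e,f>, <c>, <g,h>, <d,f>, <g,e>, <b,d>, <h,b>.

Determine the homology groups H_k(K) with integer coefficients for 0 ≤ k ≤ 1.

Order the vertices as a < b < c < d < e < f < g < h. Listing each simplex with vertices in this order, K has dimension 1 with simplices:

  0-simplices (8): a, b, c, d, e, f, g, h
  1-simplices (7): ae, bd, bh, df, ef, eg, gh

Hence C_0 ≅ Z^8, C_1 ≅ Z^7.

The boundary map ∂_1: C_1 → C_0 sends each edge [p,q] (with p < q) to q − p. For instance
  ∂bh = h − b.
As a 8×7 matrix over Z this has rank 6, with invariant factors (1,1,1,1,1,1).

Now H_k = ker ∂_k / im ∂_{k+1}, so:

  H_0: rank C_0 − rank ∂_1 = 8 − 6 = 2, and the invariant factors of ∂_1 are all 1, so H_0 = Z^2.
  H_1: rank ker ∂_1 − rank ∂_2 = (7 − 6) − 0 = 1, and there is no ∂_2, so H_1 = Z.

H_0 ≅ Z^2,  H_1 ≅ Z.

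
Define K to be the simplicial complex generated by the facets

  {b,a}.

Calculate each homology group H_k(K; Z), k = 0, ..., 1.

Take the total order a < b on the vertex set. Then K (dimension 1) consists of the simplices:

  0-simplices (2): a, b
  1-simplices (1): ab

Hence C_0 ≅ Z^2, C_1 ≅ Z^1.

Boundary ∂_1: C_1 → C_0 sends each edge [p,q] (with p < q) to q − p. For instance
  ∂ab = b − a.
The resulting 2×1 matrix has rank 1, and its Smith normal form has invariant factors (1).

Now H_k = ker ∂_k / im ∂_{k+1}, so:

  H_0: rank C_0 − rank ∂_1 = 2 − 1 = 1, and the invariant factors of ∂_1 are all 1, so H_0 = Z.
  H_1: rank ker ∂_1 − rank ∂_2 = (1 − 1) − 0 = 0, and there is no ∂_2, so H_1 = 0.

H_0 ≅ Z,  H_1 = 0.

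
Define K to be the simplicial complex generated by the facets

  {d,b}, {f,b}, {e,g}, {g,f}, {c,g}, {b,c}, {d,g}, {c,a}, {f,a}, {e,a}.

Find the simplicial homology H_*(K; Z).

Fix the vertex order a < b < c < d < e < f < g and write every simplex with vertices in increasing order. Then dim K = 1 and the simplices of K are:

  0-simplices (7): a, b, c, d, e, f, g
  1-simplices (10): ac, ae, af, bc, bd, bf, cg, dg, eg, fg

so the chain groups are C_0 ≅ Z^7, C_1 ≅ Z^10.

The boundary map ∂_1: C_1 → C_0 sends each edge [p,q] (with p < q) to q − p.
As a 7×10 matrix over Z this has rank 6, with invariant factors (1,1,1,1,1,1).

Now H_k = ker ∂_k / im ∂_{k+1}, so:

  H_0: rank C_0 − rank ∂_1 = 7 − 6 = 1, and the invariant factors of ∂_1 are all 1, so H_0 = Z.
  H_1: rank ker ∂_1 − rank ∂_2 = (10 − 6) − 0 = 4, and there is no ∂_2, so H_1 = Z^4.

As a check, the Euler characteristic is 7 − 10 = -3, which agrees with 1 − 4 = -3.

H_0 = Z,  H_1 = Z^4.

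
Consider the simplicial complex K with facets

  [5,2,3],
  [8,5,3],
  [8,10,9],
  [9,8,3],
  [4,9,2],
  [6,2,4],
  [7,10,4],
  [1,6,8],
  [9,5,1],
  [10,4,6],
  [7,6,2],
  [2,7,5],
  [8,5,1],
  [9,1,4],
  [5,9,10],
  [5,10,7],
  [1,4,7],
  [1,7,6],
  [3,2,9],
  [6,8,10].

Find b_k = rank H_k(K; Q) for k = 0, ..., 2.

Order the vertices as 1 < 2 < 3 < 4 < 5 < 6 < 7 < 8 < 9 < 10. Listing each simplex with vertices in this order, K has dimension 2 with simplices:

  0-simplices (10): [1], [2], [3], [4], [5], [6], [7], [8], [9], [10]
  1-simplices (30): (30 of them)
  2-simplices (20): (20 of them)

giving chain groups C_0 ≅ Z^10, C_1 ≅ Z^30, C_2 ≅ Z^20.

∂_1: C_1 → C_0 sends each edge [p,q] (with p < q) to q − p. For instance
  ∂[1,9] = [9] − [1].
As a 10×30 matrix over Z this has rank 9, with invariant factors (1,1,1,1,1,1,1,1,1).

∂_2: C_2 → C_1 sends each 2-simplex [p,q,r] to [q,r] − [p,r] + [p,q]. For instance
  ∂[4,6,10] = [6,10] − [4,10] + [4,6],
  ∂[3,5,8] = [5,8] − [3,8] + [3,5].
As a 30×20 matrix over Z this has rank 20, with invariant factors (1,1,1,1,1,1,1,1,1,1,1,1,1,1,1,1,1,1,1,2).

Now H_k = ker ∂_k / im ∂_{k+1}, so:

  H_0: rank C_0 − rank ∂_1 = 10 − 9 = 1, and the invariant factors of ∂_1 are all 1, so H_0 = Z.
  H_1: rank ker ∂_1 − rank ∂_2 = (30 − 9) − 20 = 1, and ∂_2 has invariant factor 2 > 1, so H_1 = Z ⊕ Z/2.
  H_2: rank ker ∂_2 − rank ∂_3 = (20 − 20) − 0 = 0, and there is no ∂_3, so H_2 = 0.

As a check, the Euler characteristic is 10 − 30 + 20 = 0, which agrees with 1 − 1 + 0 = 0.

Hence the Betti numbers are b_0 = 1, b_1 = 1, b_2 = 0.

b_0 = 1, b_1 = 1, b_2 = 0.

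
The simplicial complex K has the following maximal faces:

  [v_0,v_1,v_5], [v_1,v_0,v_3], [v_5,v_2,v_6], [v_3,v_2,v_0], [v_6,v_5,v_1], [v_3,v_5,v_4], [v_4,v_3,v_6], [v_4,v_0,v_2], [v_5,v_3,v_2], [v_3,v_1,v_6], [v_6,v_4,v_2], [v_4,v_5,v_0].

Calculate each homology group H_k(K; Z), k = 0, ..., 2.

H_0 ≅ Z,  H_1 ≅ Z/2,  H_2 = 0.

Order the vertices as v_0 < v_1 < v_2 < v_3 < v_4 < v_5 < v_6. Listing each simplex with vertices in this order, K has dimension 2 with simplices:

  0-simplices (7): [v_0], [v_1], [v_2], [v_3], [v_4], [v_5], [v_6]
  1-simplices (18): (18 of them)
  2-simplices (12): (12 of them)

Hence C_0 ≅ Z^7, C_1 ≅ Z^18, C_2 ≅ Z^12.

Boundary ∂_1: C_1 → C_0 sends each edge [p,q] (with p < q) to q − p.
As a 7×18 matrix over Z this has rank 6, with invariant factors (1,1,1,1,1,1).

Boundary ∂_2: C_2 → C_1 sends each 2-simplex [p,q,r] to [q,r] − [p,r] + [p,q]. For instance
  ∂[v_3,v_4,v_6] = [v_4,v_6] − [v_3,v_6] + [v_3,v_4],
  ∂[v_0,v_1,v_5] = [v_1,v_5] − [v_0,v_5] + [v_0,v_1].
As a 18×12 matrix over Z this has rank 12, with invariant factors (1,1,1,1,1,1,1,1,1,1,1,2).

Now H_k = ker ∂_k / im ∂_{k+1}, so:

  H_0: rank C_0 − rank ∂_1 = 7 − 6 = 1, and the invariant factors of ∂_1 are all 1, so H_0 ≅ Z.
  H_1: rank ker ∂_1 − rank ∂_2 = (18 − 6) − 12 = 0, and ∂_2 has invariant factor 2 > 1, so H_1 ≅ Z/2.
  H_2: rank ker ∂_2 − rank ∂_3 = (12 − 12) − 0 = 0, and there is no ∂_3, so H_2 ≅ 0.

(K is a triangulation of the real projective plane RP^2.)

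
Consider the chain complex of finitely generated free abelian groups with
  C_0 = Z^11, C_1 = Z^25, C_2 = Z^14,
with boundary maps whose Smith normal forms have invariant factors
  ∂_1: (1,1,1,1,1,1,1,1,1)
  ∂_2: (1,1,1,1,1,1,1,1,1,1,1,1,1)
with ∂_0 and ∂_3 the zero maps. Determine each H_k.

H_0 = Z^2,  H_1 = Z^3,  H_2 = Z.

H_0: b_0 = 11 − 0 − 9 = 2; torsion from ∂_1 factors > 1: none. So H_0 = Z^2.
H_1: b_1 = 25 − 9 − 13 = 3; torsion from ∂_2 factors > 1: none. So H_1 = Z^3.
H_2: b_2 = 14 − 13 − 0 = 1; torsion from ∂_3 factors > 1: none. So H_2 = Z.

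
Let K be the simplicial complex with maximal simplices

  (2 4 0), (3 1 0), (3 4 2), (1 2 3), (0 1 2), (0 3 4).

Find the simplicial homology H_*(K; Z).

H_0 ≅ Z,  H_1 = 0,  H_2 ≅ Z.

We work with the vertex ordering 0 < 1 < 2 < 3 < 4. The simplices of K, each written with vertices in increasing order, are:

  0-simplices (5): [0], [1], [2], [3], [4]
  1-simplices (9): [0,1], [0,2], [0,3], [0,4], [1,2], [1,3], [2,3], [2,4], [3,4]
  2-simplices (6): [0,1,2], [0,1,3], [0,2,4], [0,3,4], [1,2,3], [2,3,4]

giving chain groups C_0 ≅ Z^5, C_1 ≅ Z^9, C_2 ≅ Z^6.

∂_1: C_1 → C_0 is given by ∂[p,q] = [q] − [p].
As a 5×9 matrix over Z this has rank 4, with invariant factors (1,1,1,1).

Boundary ∂_2: C_2 → C_1 sends each 2-simplex [p,q,r] to [q,r] − [p,r] + [p,q]. For instance
  ∂[0,1,2] = [1,2] − [0,2] + [0,1],
  ∂[1,2,3] = [2,3] − [1,3] + [1,2].
This gives a 9×6 integer matrix of rank 5; reducing to Smith normal form yields diagonal entries (1,1,1,1,1).

Reading off H_k = ker ∂_k / im ∂_{k+1}:

  H_0: rank C_0 − rank ∂_1 = 5 − 4 = 1, and the invariant factors of ∂_1 are all 1, so H_0 ≅ Z.
  H_1: rank ker ∂_1 − rank ∂_2 = (9 − 4) − 5 = 0, and the invariant factors of ∂_2 are all 1, so H_1 ≅ 0.
  H_2: rank ker ∂_2 − rank ∂_3 = (6 − 5) − 0 = 1, and there is no ∂_3, so H_2 ≅ Z.

(K is a triangulation of the 2-sphere S^2.)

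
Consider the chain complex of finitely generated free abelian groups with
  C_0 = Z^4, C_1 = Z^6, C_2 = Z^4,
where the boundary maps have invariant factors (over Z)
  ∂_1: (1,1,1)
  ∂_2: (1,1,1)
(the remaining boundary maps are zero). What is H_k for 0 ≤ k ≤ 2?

H_0 = Z,  H_1 = 0,  H_2 = Z.

H_0: b_0 = 4 − 0 − 3 = 1; torsion from ∂_1 factors > 1: none. So H_0 = Z.
H_1: b_1 = 6 − 3 − 3 = 0; torsion from ∂_2 factors > 1: none. So H_1 = 0.
H_2: b_2 = 4 − 3 − 0 = 1; torsion from ∂_3 factors > 1: none. So H_2 = Z.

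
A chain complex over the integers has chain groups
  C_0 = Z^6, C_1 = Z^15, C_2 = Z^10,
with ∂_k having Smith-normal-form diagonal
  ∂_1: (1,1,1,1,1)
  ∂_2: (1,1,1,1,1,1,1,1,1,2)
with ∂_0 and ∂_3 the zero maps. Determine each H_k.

H_0: b_0 = 6 − 0 − 5 = 1; torsion from ∂_1 factors > 1: none. So H_0 = Z.
H_1: b_1 = 15 − 5 − 10 = 0; torsion from ∂_2 factors > 1: [2]. So H_1 = Z_2.
H_2: b_2 = 10 − 10 − 0 = 0; torsion from ∂_3 factors > 1: none. So H_2 = 0.

H_0 = Z,  H_1 = Z_2,  H_2 = 0.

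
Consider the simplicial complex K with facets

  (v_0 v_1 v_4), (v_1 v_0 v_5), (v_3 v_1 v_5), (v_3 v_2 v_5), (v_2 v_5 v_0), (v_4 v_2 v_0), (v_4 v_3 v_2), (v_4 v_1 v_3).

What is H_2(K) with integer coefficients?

H_2 = Z.

Order the vertices as v_0 < v_1 < v_2 < v_3 < v_4 < v_5. Listing each simplex with vertices in this order, K has dimension 2 with simplices:

  0-simplices (6): [v_0], [v_1], [v_2], [v_3], [v_4], [v_5]
  1-simplices (12): [v_0,v_1], [v_0,v_2], [v_0,v_4], [v_0,v_5], [v_1,v_3], [v_1,v_4], [v_1,v_5], [v_2,v_3], [v_2,v_4], [v_2,v_5], [v_3,v_4], [v_3,v_5]
  2-simplices (8): [v_0,v_1,v_4], [v_0,v_1,v_5], [v_0,v_2,v_4], [v_0,v_2,v_5], [v_1,v_3,v_4], [v_1,v_3,v_5], [v_2,v_3,v_4], [v_2,v_3,v_5]

giving chain groups C_0 ≅ Z^6, C_1 ≅ Z^12, C_2 ≅ Z^8.

Boundary ∂_1: C_1 → C_0 maps an edge to its endpoints' difference, ∂[p,q] = q − p. For instance
  ∂[v_0,v_1] = [v_1] − [v_0].
As a 6×12 matrix over Z this has rank 5, with invariant factors (1,1,1,1,1).

Boundary ∂_2: C_2 → C_1 sends each 2-simplex [p,q,r] to [q,r] − [p,r] + [p,q]. For instance
  ∂[v_2,v_3,v_5] = [v_3,v_5] − [v_2,v_5] + [v_2,v_3],
  ∂[v_0,v_2,v_4] = [v_2,v_4] − [v_0,v_4] + [v_0,v_2].
The resulting 12×8 matrix has rank 7, and its Smith normal form has invariant factors (1,1,1,1,1,1,1).

From H_k ≅ ker(∂_k) / im(∂_{k+1}) we obtain:

  H_2: rank ker ∂_2 − rank ∂_3 = (8 − 7) − 0 = 1, and there is no ∂_3, so H_2 = Z.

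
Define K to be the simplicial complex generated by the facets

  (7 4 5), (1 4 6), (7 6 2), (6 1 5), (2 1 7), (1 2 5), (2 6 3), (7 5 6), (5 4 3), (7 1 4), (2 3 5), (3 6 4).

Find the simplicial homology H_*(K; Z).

Order the vertices as 1 < 2 < 3 < 4 < 5 < 6 < 7. Listing each simplex with vertices in this order, K has dimension 2 with simplices:

  0-simplices (7): [1], [2], [3], [4], [5], [6], [7]
  1-simplices (18): [1,2], [1,4], [1,5], [1,6], [1,7], [2,3], [2,5], [2,6], [2,7], [3,4], [3,5], [3,6], [4,5], [4,6], [4,7], [5,6], [5,7], [6,7]
  2-simplices (12): [1,2,5], [1,2,7], [1,4,6], [1,4,7], [1,5,6], [2,3,5], [2,3,6], [2,6,7], [3,4,5], [3,4,6], [4,5,7], [5,6,7]

so the chain groups are C_0 ≅ Z^7, C_1 ≅ Z^18, C_2 ≅ Z^12.

∂_1: C_1 → C_0 sends each edge [p,q] (with p < q) to q − p. For instance
  ∂[1,5] = [5] − [1].
This gives a 7×18 integer matrix of rank 6; reducing to Smith normal form yields diagonal entries (1,1,1,1,1,1).

The boundary map ∂_2: C_2 → C_1 acts by ∂[p,q,r] = [q,r] − [p,r] + [p,q]. For instance
  ∂[1,4,6] = [4,6] − [1,6] + [1,4],
  ∂[1,5,6] = [5,6] − [1,6] + [1,5].
The 18×12 boundary matrix has rank 12 and Smith normal form diag(1,1,1,1,1,1,1,1,1,1,1,2).

Computing H_k = (kernel of ∂_k) / (image of ∂_{k+1}):

  H_0: rank C_0 − rank ∂_1 = 7 − 6 = 1, and the invariant factors of ∂_1 are all 1, so H_0 = Z.
  H_1: rank ker ∂_1 − rank ∂_2 = (18 − 6) − 12 = 0, and ∂_2 has invariant factor 2 > 1, so H_1 = Z/2.
  H_2: rank ker ∂_2 − rank ∂_3 = (12 − 12) − 0 = 0, and there is no ∂_3, so H_2 = 0.

H_0 = Z,  H_1 = Z/2,  H_2 = 0.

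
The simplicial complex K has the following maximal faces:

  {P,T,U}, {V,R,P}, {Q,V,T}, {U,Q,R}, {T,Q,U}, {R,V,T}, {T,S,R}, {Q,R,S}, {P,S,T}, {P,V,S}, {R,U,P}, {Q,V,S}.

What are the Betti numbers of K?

Order the vertices as P < Q < R < S < T < U < V. Listing each simplex with vertices in this order, K has dimension 2 with simplices:

  0-simplices (7): P, Q, R, S, T, U, V
  1-simplices (18): PR, PS, PT, PU, PV, QR, QS, QT, QU, QV, RS, RT, RU, RV, ST, SV, TU, TV
  2-simplices (12): PRU, PRV, PST, PSV, PTU, QRS, QRU, QSV, QTU, QTV, RST, RTV

giving chain groups C_0 ≅ Z^7, C_1 ≅ Z^18, C_2 ≅ Z^12.

The boundary map ∂_1: C_1 → C_0 sends each edge [p,q] (with p < q) to q − p. For instance
  ∂PS = S − P.
The resulting 7×18 matrix has rank 6, and its Smith normal form has invariant factors (1,1,1,1,1,1).

∂_2: C_2 → C_1 sends each 2-simplex [p,q,r] to [q,r] − [p,r] + [p,q]. For instance
  ∂PRU = RU − PU + PR,
  ∂PRV = RV − PV + PR.
The 18×12 boundary matrix has rank 12 and Smith normal form diag(1,1,1,1,1,1,1,1,1,1,1,2).

Now H_k = ker ∂_k / im ∂_{k+1}, so:

  H_0: rank C_0 − rank ∂_1 = 7 − 6 = 1, and the invariant factors of ∂_1 are all 1, so H_0 = Z.
  H_1: rank ker ∂_1 − rank ∂_2 = (18 − 6) − 12 = 0, and ∂_2 has invariant factor 2 > 1, so H_1 = Z/2.
  H_2: rank ker ∂_2 − rank ∂_3 = (12 − 12) − 0 = 0, and there is no ∂_3, so H_2 = 0.

As a check, the Euler characteristic is 7 − 18 + 12 = 1, which agrees with 1 − 0 + 0 = 1.
(K is a triangulation of the real projective plane RP^2.)

Hence the Betti numbers are b_0 = 1, b_1 = 0, b_2 = 0.

b_0 = 1, b_1 = 0, b_2 = 0.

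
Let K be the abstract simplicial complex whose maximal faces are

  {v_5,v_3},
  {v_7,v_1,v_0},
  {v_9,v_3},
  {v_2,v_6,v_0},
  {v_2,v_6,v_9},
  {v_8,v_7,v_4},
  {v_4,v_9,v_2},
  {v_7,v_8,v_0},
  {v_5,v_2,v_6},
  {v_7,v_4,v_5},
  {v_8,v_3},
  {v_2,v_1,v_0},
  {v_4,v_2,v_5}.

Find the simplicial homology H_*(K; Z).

H_0 ≅ Z,  H_1 ≅ Z^3,  H_2 = 0.

Order the vertices as v_0 < v_1 < v_2 < v_3 < v_4 < v_5 < v_6 < v_7 < v_8 < v_9. Listing each simplex with vertices in this order, K has dimension 2 with simplices:

  0-simplices (10): [v_0], [v_1], [v_2], [v_3], [v_4], [v_5], [v_6], [v_7], [v_8], [v_9]
  1-simplices (22): (22 of them)
  2-simplices (10): [v_0,v_1,v_2], [v_0,v_1,v_7], [v_0,v_2,v_6], [v_0,v_7,v_8], [v_2,v_4,v_5], [v_2,v_4,v_9], [v_2,v_5,v_6], [v_2,v_6,v_9], [v_4,v_5,v_7], [v_4,v_7,v_8]

giving chain groups C_0 ≅ Z^10, C_1 ≅ Z^22, C_2 ≅ Z^10.

Boundary ∂_1: C_1 → C_0 maps an edge to its endpoints' difference, ∂[p,q] = q − p. For instance
  ∂[v_7,v_8] = [v_8] − [v_7].
The 10×22 boundary matrix has rank 9 and Smith normal form diag(1,1,1,1,1,1,1,1,1).

∂_2: C_2 → C_1 acts by ∂[p,q,r] = [q,r] − [p,r] + [p,q]. For instance
  ∂[v_2,v_4,v_5] = [v_4,v_5] − [v_2,v_5] + [v_2,v_4],
  ∂[v_0,v_1,v_2] = [v_1,v_2] − [v_0,v_2] + [v_0,v_1].
As a 22×10 matrix over Z this has rank 10, with invariant factors (1,1,1,1,1,1,1,1,1,1).

From H_k ≅ ker(∂_k) / im(∂_{k+1}) we obtain:

  H_0: rank C_0 − rank ∂_1 = 10 − 9 = 1, and the invariant factors of ∂_1 are all 1, so H_0 = Z.
  H_1: rank ker ∂_1 − rank ∂_2 = (22 − 9) − 10 = 3, and the invariant factors of ∂_2 are all 1, so H_1 = Z^3.
  H_2: rank ker ∂_2 − rank ∂_3 = (10 − 10) − 0 = 0, and there is no ∂_3, so H_2 = 0.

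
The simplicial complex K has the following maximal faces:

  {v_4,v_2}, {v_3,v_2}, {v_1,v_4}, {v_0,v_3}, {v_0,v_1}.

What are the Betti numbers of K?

b_0 = 1, b_1 = 1.

We work with the vertex ordering v_0 < v_1 < v_2 < v_3 < v_4. The simplices of K, each written with vertices in increasing order, are:

  0-simplices (5): [v_0], [v_1], [v_2], [v_3], [v_4]
  1-simplices (5): [v_0,v_1], [v_0,v_3], [v_1,v_4], [v_2,v_3], [v_2,v_4]

Hence C_0 ≅ Z^5, C_1 ≅ Z^5.

The boundary map ∂_1: C_1 → C_0 sends each edge [p,q] (with p < q) to q − p. For instance
  ∂[v_2,v_4] = [v_4] − [v_2].
The 5×5 boundary matrix has rank 4 and Smith normal form diag(1,1,1,1).

Reading off H_k = ker ∂_k / im ∂_{k+1}:

  H_0: rank C_0 − rank ∂_1 = 5 − 4 = 1, and the invariant factors of ∂_1 are all 1, so H_0 ≅ Z.
  H_1: rank ker ∂_1 − rank ∂_2 = (5 − 4) − 0 = 1, and there is no ∂_2, so H_1 ≅ Z.

Hence the Betti numbers are b_0 = 1, b_1 = 1.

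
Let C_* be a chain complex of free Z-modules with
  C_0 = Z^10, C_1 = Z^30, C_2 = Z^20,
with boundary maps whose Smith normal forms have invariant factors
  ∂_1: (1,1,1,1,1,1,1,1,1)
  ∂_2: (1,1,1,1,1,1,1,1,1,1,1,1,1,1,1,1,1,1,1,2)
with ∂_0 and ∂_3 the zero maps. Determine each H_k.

H_0 ≅ Z,  H_1 ≅ Z ⊕ Z/2Z,  H_2 = 0.

H_0: b_0 = 10 − 0 − 9 = 1; torsion from ∂_1 factors > 1: none. So H_0 ≅ Z.
H_1: b_1 = 30 − 9 − 20 = 1; torsion from ∂_2 factors > 1: [2]. So H_1 ≅ Z ⊕ Z/2Z.
H_2: b_2 = 20 − 20 − 0 = 0; torsion from ∂_3 factors > 1: none. So H_2 ≅ 0.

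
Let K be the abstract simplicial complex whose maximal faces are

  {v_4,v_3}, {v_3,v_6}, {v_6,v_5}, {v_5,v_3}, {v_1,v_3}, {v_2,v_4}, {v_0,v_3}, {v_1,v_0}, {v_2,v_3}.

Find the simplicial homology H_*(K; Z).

H_0 ≅ Z,  H_1 ≅ Z^3.

Fix the vertex order v_0 < v_1 < v_2 < v_3 < v_4 < v_5 < v_6 and write every simplex with vertices in increasing order. Then dim K = 1 and the simplices of K are:

  0-simplices (7): [v_0], [v_1], [v_2], [v_3], [v_4], [v_5], [v_6]
  1-simplices (9): [v_0,v_1], [v_0,v_3], [v_1,v_3], [v_2,v_3], [v_2,v_4], [v_3,v_4], [v_3,v_5], [v_3,v_6], [v_5,v_6]

so the chain groups are C_0 ≅ Z^7, C_1 ≅ Z^9.

∂_1: C_1 → C_0 is given by ∂[p,q] = [q] − [p].
The resulting 7×9 matrix has rank 6, and its Smith normal form has invariant factors (1,1,1,1,1,1).

Computing H_k = (kernel of ∂_k) / (image of ∂_{k+1}):

  H_0: rank C_0 − rank ∂_1 = 7 − 6 = 1, and the invariant factors of ∂_1 are all 1, so H_0 ≅ Z.
  H_1: rank ker ∂_1 − rank ∂_2 = (9 − 6) − 0 = 3, and there is no ∂_2, so H_1 ≅ Z^3.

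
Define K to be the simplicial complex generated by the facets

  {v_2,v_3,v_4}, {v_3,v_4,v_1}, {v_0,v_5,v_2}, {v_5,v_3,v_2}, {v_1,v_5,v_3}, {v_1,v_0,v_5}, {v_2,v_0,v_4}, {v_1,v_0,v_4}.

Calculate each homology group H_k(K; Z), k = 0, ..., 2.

H_0 ≅ Z,  H_1 = 0,  H_2 ≅ Z.

We work with the vertex ordering v_0 < v_1 < v_2 < v_3 < v_4 < v_5. The simplices of K, each written with vertices in increasing order, are:

  0-simplices (6): [v_0], [v_1], [v_2], [v_3], [v_4], [v_5]
  1-simplices (12): [v_0,v_1], [v_0,v_2], [v_0,v_4], [v_0,v_5], [v_1,v_3], [v_1,v_4], [v_1,v_5], [v_2,v_3], [v_2,v_4], [v_2,v_5], [v_3,v_4], [v_3,v_5]
  2-simplices (8): [v_0,v_1,v_4], [v_0,v_1,v_5], [v_0,v_2,v_4], [v_0,v_2,v_5], [v_1,v_3,v_4], [v_1,v_3,v_5], [v_2,v_3,v_4], [v_2,v_3,v_5]

so the chain groups are C_0 ≅ Z^6, C_1 ≅ Z^12, C_2 ≅ Z^8.

Boundary ∂_1: C_1 → C_0 sends each edge [p,q] (with p < q) to q − p.
As a 6×12 matrix over Z this has rank 5, with invariant factors (1,1,1,1,1).

Boundary ∂_2: C_2 → C_1 sends each 2-simplex [p,q,r] to [q,r] − [p,r] + [p,q]. For instance
  ∂[v_0,v_2,v_5] = [v_2,v_5] − [v_0,v_5] + [v_0,v_2],
  ∂[v_2,v_3,v_5] = [v_3,v_5] − [v_2,v_5] + [v_2,v_3].
The 12×8 boundary matrix has rank 7 and Smith normal form diag(1,1,1,1,1,1,1).

Now H_k = ker ∂_k / im ∂_{k+1}, so:

  H_0: rank C_0 − rank ∂_1 = 6 − 5 = 1, and the invariant factors of ∂_1 are all 1, so H_0 ≅ Z.
  H_1: rank ker ∂_1 − rank ∂_2 = (12 − 5) − 7 = 0, and the invariant factors of ∂_2 are all 1, so H_1 ≅ 0.
  H_2: rank ker ∂_2 − rank ∂_3 = (8 − 7) − 0 = 1, and there is no ∂_3, so H_2 ≅ Z.

As a check, the Euler characteristic is 6 − 12 + 8 = 2, which agrees with 1 − 0 + 1 = 2.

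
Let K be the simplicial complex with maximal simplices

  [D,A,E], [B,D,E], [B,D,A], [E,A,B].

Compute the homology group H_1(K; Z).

H_1 = 0.

Fix the vertex order A < B < D < E and write every simplex with vertices in increasing order. Then dim K = 2 and the simplices of K are:

  0-simplices (4): A, B, D, E
  1-simplices (6): AB, AD, AE, BD, BE, DE
  2-simplices (4): ABD, ABE, ADE, BDE

so the chain groups are C_0 ≅ Z^4, C_1 ≅ Z^6, C_2 ≅ Z^4.

Boundary ∂_1: C_1 → C_0 maps an edge to its endpoints' difference, ∂[p,q] = q − p. For instance
  ∂AE = E − A.
The resulting 4×6 matrix has rank 3, and its Smith normal form has invariant factors (1,1,1).

∂_2: C_2 → C_1 sends each 2-simplex [p,q,r] to [q,r] − [p,r] + [p,q]. For instance
  ∂ABE = BE − AE + AB,
  ∂ADE = DE − AE + AD.
As a 6×4 matrix over Z this has rank 3, with invariant factors (1,1,1).

Now H_k = ker ∂_k / im ∂_{k+1}, so:

  H_1: rank ker ∂_1 − rank ∂_2 = (6 − 3) − 3 = 0, and the invariant factors of ∂_2 are all 1, so H_1 = 0.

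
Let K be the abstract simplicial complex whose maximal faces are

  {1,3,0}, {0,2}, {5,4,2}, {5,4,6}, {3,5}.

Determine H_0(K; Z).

H_0 ≅ Z.

K has 7 vertices, 10 edges, 3 triangles.
rank ∂_0 = 0, rank ∂_1 = 6 ⇒ b_0 = 7 − 0 − 6 = 1; all invariant factors of ∂_1 are 1 so no torsion. So H_0 ≅ Z.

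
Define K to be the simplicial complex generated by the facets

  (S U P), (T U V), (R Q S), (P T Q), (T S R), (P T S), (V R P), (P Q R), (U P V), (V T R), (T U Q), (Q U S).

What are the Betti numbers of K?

b_0 = 1, b_1 = 0, b_2 = 0.

Order the vertices as P < Q < R < S < T < U < V. Listing each simplex with vertices in this order, K has dimension 2 with simplices:

  0-simplices (7): P, Q, R, S, T, U, V
  1-simplices (18): PQ, PR, PS, PT, PU, PV, QR, QS, QT, QU, RS, RT, RV, ST, SU, TU, TV, UV
  2-simplices (12): PQR, PQT, PRV, PST, PSU, PUV, QRS, QSU, QTU, RST, RTV, TUV

giving chain groups C_0 ≅ Z^7, C_1 ≅ Z^18, C_2 ≅ Z^12.

The boundary map ∂_1: C_1 → C_0 is given by ∂[p,q] = [q] − [p]. For instance
  ∂QT = T − Q.
The resulting 7×18 matrix has rank 6, and its Smith normal form has invariant factors (1,1,1,1,1,1).

The boundary map ∂_2: C_2 → C_1 acts by ∂[p,q,r] = [q,r] − [p,r] + [p,q]. For instance
  ∂PUV = UV − PV + PU,
  ∂PSU = SU − PU + PS.
The 18×12 boundary matrix has rank 12 and Smith normal form diag(1,1,1,1,1,1,1,1,1,1,1,2).

From H_k ≅ ker(∂_k) / im(∂_{k+1}) we obtain:

  H_0: rank C_0 − rank ∂_1 = 7 − 6 = 1, and the invariant factors of ∂_1 are all 1, so H_0 ≅ Z.
  H_1: rank ker ∂_1 − rank ∂_2 = (18 − 6) − 12 = 0, and ∂_2 has invariant factor 2 > 1, so H_1 ≅ Z/2.
  H_2: rank ker ∂_2 − rank ∂_3 = (12 − 12) − 0 = 0, and there is no ∂_3, so H_2 ≅ 0.

As a check, the Euler characteristic is 7 − 18 + 12 = 1, which agrees with 1 − 0 + 0 = 1.

Hence the Betti numbers are b_0 = 1, b_1 = 0, b_2 = 0.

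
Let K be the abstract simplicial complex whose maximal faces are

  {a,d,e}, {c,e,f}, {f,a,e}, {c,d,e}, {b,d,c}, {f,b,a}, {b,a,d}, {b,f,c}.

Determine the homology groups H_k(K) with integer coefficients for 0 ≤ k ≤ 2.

Take the total order a < b < c < d < e < f on the vertex set. Then K (dimension 2) consists of the simplices:

  0-simplices (6): a, b, c, d, e, f
  1-simplices (12): ab, ad, ae, af, bc, bd, bf, cd, ce, cf, de, ef
  2-simplices (8): abd, abf, ade, aef, bcd, bcf, cde, cef

so the chain groups are C_0 ≅ Z^6, C_1 ≅ Z^12, C_2 ≅ Z^8.

Boundary ∂_1: C_1 → C_0 is given by ∂[p,q] = [q] − [p].
As a 6×12 matrix over Z this has rank 5, with invariant factors (1,1,1,1,1).

The boundary map ∂_2: C_2 → C_1 acts by ∂[p,q,r] = [q,r] − [p,r] + [p,q]. For instance
  ∂aef = ef − af + ae,
  ∂abd = bd − ad + ab.
The 12×8 boundary matrix has rank 7 and Smith normal form diag(1,1,1,1,1,1,1).

Reading off H_k = ker ∂_k / im ∂_{k+1}:

  H_0: rank C_0 − rank ∂_1 = 6 − 5 = 1, and the invariant factors of ∂_1 are all 1, so H_0 ≅ Z.
  H_1: rank ker ∂_1 − rank ∂_2 = (12 − 5) − 7 = 0, and the invariant factors of ∂_2 are all 1, so H_1 ≅ 0.
  H_2: rank ker ∂_2 − rank ∂_3 = (8 − 7) − 0 = 1, and there is no ∂_3, so H_2 ≅ Z.

H_0 ≅ Z,  H_1 = 0,  H_2 ≅ Z.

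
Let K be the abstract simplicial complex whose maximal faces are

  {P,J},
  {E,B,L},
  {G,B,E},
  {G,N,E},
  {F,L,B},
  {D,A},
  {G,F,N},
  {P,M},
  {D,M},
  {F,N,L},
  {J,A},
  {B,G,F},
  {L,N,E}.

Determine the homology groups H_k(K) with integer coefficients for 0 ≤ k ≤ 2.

Fix the vertex order A < B < D < E < F < G < J < L < M < N < P and write every simplex with vertices in increasing order. Then dim K = 2 and the simplices of K are:

  0-simplices (11): A, B, D, E, F, G, J, L, M, N, P
  1-simplices (17): AD, AJ, BE, BF, BG, BL, DM, EG, EL, EN, FG, FL, FN, GN, JP, LN, MP
  2-simplices (8): BEG, BEL, BFG, BFL, EGN, ELN, FGN, FLN

so the chain groups are C_0 ≅ Z^11, C_1 ≅ Z^17, C_2 ≅ Z^8.

∂_1: C_1 → C_0 maps an edge to its endpoints' difference, ∂[p,q] = q − p. For instance
  ∂GN = N − G.
The resulting 11×17 matrix has rank 9, and its Smith normal form has invariant factors (1,1,1,1,1,1,1,1,1).

∂_2: C_2 → C_1 acts by ∂[p,q,r] = [q,r] − [p,r] + [p,q]. For instance
  ∂FGN = GN − FN + FG,
  ∂BEL = EL − BL + BE.
The 17×8 boundary matrix has rank 7 and Smith normal form diag(1,1,1,1,1,1,1).

From H_k ≅ ker(∂_k) / im(∂_{k+1}) we obtain:

  H_0: rank C_0 − rank ∂_1 = 11 − 9 = 2, and the invariant factors of ∂_1 are all 1, so H_0 ≅ Z^2.
  H_1: rank ker ∂_1 − rank ∂_2 = (17 − 9) − 7 = 1, and the invariant factors of ∂_2 are all 1, so H_1 ≅ Z.
  H_2: rank ker ∂_2 − rank ∂_3 = (8 − 7) − 0 = 1, and there is no ∂_3, so H_2 ≅ Z.

(K is a triangulation of the disjoint union of the circle S^1 and the 2-sphere S^2.)

H_0 ≅ Z^2,  H_1 ≅ Z,  H_2 ≅ Z.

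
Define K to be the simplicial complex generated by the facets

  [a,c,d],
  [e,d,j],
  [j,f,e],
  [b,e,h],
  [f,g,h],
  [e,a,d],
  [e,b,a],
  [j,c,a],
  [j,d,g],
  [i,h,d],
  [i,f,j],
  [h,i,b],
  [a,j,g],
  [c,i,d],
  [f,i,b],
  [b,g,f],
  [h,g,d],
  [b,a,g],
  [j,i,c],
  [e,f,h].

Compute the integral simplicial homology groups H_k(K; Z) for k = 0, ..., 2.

H_0 ≅ Z,  H_1 ≅ Z ⊕ Z_2,  H_2 = 0.

Take the total order a < b < c < d < e < f < g < h < i < j on the vertex set. Then K (dimension 2) consists of the simplices:

  0-simplices (10): a, b, c, d, e, f, g, h, i, j
  1-simplices (30): ab, ac, ad, ae, ag, aj, be, bf, bg, bh, bi, cd, ci, cj, de, dg, dh, di, dj, ef, eh, ej, fg, fh, fi, fj, gh, gj, hi, ij
  2-simplices (20): abe, abg, acd, acj, ade, agj, beh, bfg, bfi, bhi, cdi, cij, dej, dgh, dgj, dhi, efh, efj, fgh, fij

giving chain groups C_0 ≅ Z^10, C_1 ≅ Z^30, C_2 ≅ Z^20.

Boundary ∂_1: C_1 → C_0 maps an edge to its endpoints' difference, ∂[p,q] = q − p. For instance
  ∂bi = i − b.
The resulting 10×30 matrix has rank 9, and its Smith normal form has invariant factors (1,1,1,1,1,1,1,1,1).

Boundary ∂_2: C_2 → C_1 acts by ∂[p,q,r] = [q,r] − [p,r] + [p,q]. For instance
  ∂agj = gj − aj + ag,
  ∂ade = de − ae + ad.
As a 30×20 matrix over Z this has rank 20, with invariant factors (1,1,1,1,1,1,1,1,1,1,1,1,1,1,1,1,1,1,1,2).

From H_k ≅ ker(∂_k) / im(∂_{k+1}) we obtain:

  H_0: rank C_0 − rank ∂_1 = 10 − 9 = 1, and the invariant factors of ∂_1 are all 1, so H_0 ≅ Z.
  H_1: rank ker ∂_1 − rank ∂_2 = (30 − 9) − 20 = 1, and ∂_2 has invariant factor 2 > 1, so H_1 ≅ Z ⊕ Z_2.
  H_2: rank ker ∂_2 − rank ∂_3 = (20 − 20) − 0 = 0, and there is no ∂_3, so H_2 ≅ 0.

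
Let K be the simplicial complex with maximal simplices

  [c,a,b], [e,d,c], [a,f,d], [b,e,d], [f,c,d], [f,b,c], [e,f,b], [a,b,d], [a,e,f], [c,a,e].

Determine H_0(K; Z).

K has 6 vertices, 15 edges, 10 triangles.
rank ∂_0 = 0, rank ∂_1 = 5 ⇒ b_0 = 6 − 0 − 5 = 1; all invariant factors of ∂_1 are 1 so no torsion. So H_0 = Z.

H_0 = Z.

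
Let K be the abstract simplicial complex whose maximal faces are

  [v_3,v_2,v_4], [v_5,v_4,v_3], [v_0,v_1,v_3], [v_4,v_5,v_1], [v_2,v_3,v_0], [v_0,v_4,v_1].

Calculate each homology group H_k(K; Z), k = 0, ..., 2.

K has 6 vertices, 12 edges, 6 triangles.
rank ∂_0 = 0, rank ∂_1 = 5 ⇒ b_0 = 6 − 0 − 5 = 1; all invariant factors of ∂_1 are 1 so no torsion. So H_0 = Z.
rank ∂_1 = 5, rank ∂_2 = 6 ⇒ b_1 = 12 − 5 − 6 = 1; all invariant factors of ∂_2 are 1 so no torsion. So H_1 = Z.
rank ∂_2 = 6, rank ∂_3 = 0 ⇒ b_2 = 6 − 6 − 0 = 0. So H_2 = 0.

H_0 = Z,  H_1 = Z,  H_2 = 0.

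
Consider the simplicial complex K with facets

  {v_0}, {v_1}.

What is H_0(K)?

Take the total order v_0 < v_1 on the vertex set. Then K (dimension 0) consists of the simplices:

  0-simplices (2): [v_0], [v_1]

so the chain groups are C_0 ≅ Z^2.

Reading off H_k = ker ∂_k / im ∂_{k+1}:

  H_0: rank C_0 − rank ∂_1 = 2 − 0 = 2, and there is no ∂_1, so H_0 ≅ Z^2.

H_0 ≅ Z^2.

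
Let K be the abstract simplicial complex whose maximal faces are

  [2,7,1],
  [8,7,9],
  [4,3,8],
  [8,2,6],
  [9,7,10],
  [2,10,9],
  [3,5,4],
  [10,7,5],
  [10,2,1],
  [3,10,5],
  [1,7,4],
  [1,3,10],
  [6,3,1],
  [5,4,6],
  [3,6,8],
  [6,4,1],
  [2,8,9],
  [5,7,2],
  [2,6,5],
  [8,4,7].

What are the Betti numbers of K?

Order the vertices as 1 < 2 < 3 < 4 < 5 < 6 < 7 < 8 < 9 < 10. Listing each simplex with vertices in this order, K has dimension 2 with simplices:

  0-simplices (10): [1], [2], [3], [4], [5], [6], [7], [8], [9], [10]
  1-simplices (30): (30 of them)
  2-simplices (20): (20 of them)

so the chain groups are C_0 ≅ Z^10, C_1 ≅ Z^30, C_2 ≅ Z^20.

∂_1: C_1 → C_0 sends each edge [p,q] (with p < q) to q − p. For instance
  ∂[4,8] = [8] − [4].
The 10×30 boundary matrix has rank 9 and Smith normal form diag(1,1,1,1,1,1,1,1,1).

The boundary map ∂_2: C_2 → C_1 maps a triangle to the signed sum of its edges. For instance
  ∂[7,8,9] = [8,9] − [7,9] + [7,8],
  ∂[5,7,10] = [7,10] − [5,10] + [5,7].
The 30×20 boundary matrix has rank 20 and Smith normal form diag(1,1,1,1,1,1,1,1,1,1,1,1,1,1,1,1,1,1,1,2).

Now H_k = ker ∂_k / im ∂_{k+1}, so:

  H_0: rank C_0 − rank ∂_1 = 10 − 9 = 1, and the invariant factors of ∂_1 are all 1, so H_0 ≅ Z.
  H_1: rank ker ∂_1 − rank ∂_2 = (30 − 9) − 20 = 1, and ∂_2 has invariant factor 2 > 1, so H_1 ≅ Z ⊕ Z/2Z.
  H_2: rank ker ∂_2 − rank ∂_3 = (20 − 20) − 0 = 0, and there is no ∂_3, so H_2 ≅ 0.

As a check, the Euler characteristic is 10 − 30 + 20 = 0, which agrees with 1 − 1 + 0 = 0.
(K is a triangulation of the Klein bottle.)

Hence the Betti numbers are b_0 = 1, b_1 = 1, b_2 = 0.

b_0 = 1, b_1 = 1, b_2 = 0.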